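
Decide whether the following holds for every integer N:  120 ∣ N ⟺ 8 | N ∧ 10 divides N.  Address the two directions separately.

[⇒] If 120 ∣ N, write N = 120q. Since 120 = 15·8, N = 8·(15q), so 8 ∣ N; and since 120 = 12·10, N = 10·(12q), so 10 ∣ N.

[⇐] This fails: take N = 40. Both 8 ∣ 40 and 10 ∣ 40, yet 40 is not a multiple of 120 (since 40 = 0·120 + 40), so 120 ∤ 40.

Not equivalent: only (⇒) holds.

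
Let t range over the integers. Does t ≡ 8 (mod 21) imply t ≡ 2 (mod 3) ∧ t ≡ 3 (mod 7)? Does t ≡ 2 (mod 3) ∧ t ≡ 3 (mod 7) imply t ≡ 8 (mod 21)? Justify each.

Neither implication holds.

[⇒] This fails: t = 8 gives 8 ≡ 8 (mod 21) but 8 ≡ 1 (mod 7), so the conjunction on the right does not hold.

[⇐] This fails: t = 17 satisfies both congruences on the right (17 ≡ 2 mod 3 and 17 ≡ 3 mod 7) yet 17 ≡ 17 (mod 21), not 8.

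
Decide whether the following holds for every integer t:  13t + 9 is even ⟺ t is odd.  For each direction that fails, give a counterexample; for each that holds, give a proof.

[⇒] Suppose 13t + 9 is even. Since 13 is odd, 13t and t have the same parity, so 13t + 9 ≡ t + 9 (mod 2). As 9 is odd, 13t + 9 is even exactly when t is odd. Thus t is odd.

[⇐] Conversely, suppose t is odd; write t = 2j + 1. Then 13t + 9 = 13·(2j + 1) + 9 = 2·13j + 22, which is even.

The biconditional holds.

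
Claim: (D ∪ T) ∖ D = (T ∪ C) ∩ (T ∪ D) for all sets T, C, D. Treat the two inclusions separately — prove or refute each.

Only the forward inclusion holds.

(⊆) Let x ∈ (D ∪ T) ∖ D. Then either x ∈ T and x ∉ C, D; or x ∈ T ∩ C and x ∉ D. In each case x ∈ (T ∪ C) ∩ (T ∪ D), so (D ∪ T) ∖ D ⊆ (T ∪ C) ∩ (T ∪ D).

(⊇) This inclusion fails. Take T = {1}, C = ∅, D = {1}; then 1 ∈ (T ∪ C) ∩ (T ∪ D) but 1 ∉ (D ∪ T) ∖ D.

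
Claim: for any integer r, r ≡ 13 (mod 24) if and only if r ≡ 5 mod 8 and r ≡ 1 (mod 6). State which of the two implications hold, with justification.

Both directions hold.

(⟸) If r ≡ 5 (mod 8) and r ≡ 1 (mod 6), then by the Chinese remainder theorem r ≡ 13 (mod 24). This is exactly r ≡ 13 (mod 24).

(⟹) Suppose r ≡ 13 (mod 24); write r = 24j + 13. Since 8 ∣ 24, reducing mod 8 gives r ≡ 13 ≡ 5 (mod 8); since 6 ∣ 24, reducing mod 6 gives r ≡ 13 ≡ 1 (mod 6).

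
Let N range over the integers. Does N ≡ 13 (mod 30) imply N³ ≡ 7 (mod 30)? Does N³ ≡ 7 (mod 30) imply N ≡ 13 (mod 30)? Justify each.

[⇐] Suppose N³ ≡ 7 (mod 30). The only residue r in {0, …, 29} with r³ ≡ 7 (mod 30) is r = 13, so N ≡ 13 (mod 30).

[⇒] Suppose N ≡ 13 (mod 30). Write N = 30j + 13. Then (30j + 13)³ = 27000j³ + 35100j² + 15210j + 2197 = 30(900j³ + 1170j² + 507j + 73) + 7, so N³ ≡ 7 (mod 30).

Both directions hold; the statement is true.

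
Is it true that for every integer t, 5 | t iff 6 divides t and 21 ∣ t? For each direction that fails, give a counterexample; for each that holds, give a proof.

Forward direction. This fails: take t = 5. Certainly 5 ∣ 5, but 6 ∤ 5.

Converse. This fails: take t = 42. Both 6 ∣ 42 and 21 ∣ 42, yet 42 is not a multiple of 5 (since 42 = 8·5 + 2), so 5 ∤ 42.

(⇒) fails and (⇐) fails.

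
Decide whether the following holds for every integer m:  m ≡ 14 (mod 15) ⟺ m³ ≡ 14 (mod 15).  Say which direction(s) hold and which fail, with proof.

Equivalent; both directions hold.

Forward direction. Suppose m ≡ 14 (mod 15). Write m = 15j + 14. Then (15j + 14)³ = 3375j³ + 9450j² + 8820j + 2744 = 15(225j³ + 630j² + 588j + 182) + 14, so m³ ≡ 14 (mod 15).

Converse. Suppose m³ ≡ 14 (mod 15). The only residue r in {0, …, 14} with r³ ≡ 14 (mod 15) is r = 14, so m ≡ 14 (mod 15).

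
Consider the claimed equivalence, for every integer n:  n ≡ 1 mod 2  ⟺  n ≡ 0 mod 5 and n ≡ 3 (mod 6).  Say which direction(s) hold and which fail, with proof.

The forward direction fails; the converse holds.

(⇒) This fails: n = 1 gives 1 ≡ 1 (mod 2) but 1 ≡ 1 (mod 5), so the conjunction on the right does not hold.

(⇐) Conversely, if n ≡ 0 (mod 5) and n ≡ 3 (mod 6), then by the Chinese remainder theorem n ≡ 15 (mod 30). Since 15 ≡ 1 (mod 2) and 2 ∣ 30, we get n ≡ 1 (mod 2).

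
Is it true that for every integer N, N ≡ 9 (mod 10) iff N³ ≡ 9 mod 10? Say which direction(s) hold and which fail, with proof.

(⟹) Suppose N ≡ 9 (mod 10). Write N = 10j + 9. Then (10j + 9)³ = 1000j³ + 2700j² + 2430j + 729 = 10(100j³ + 270j² + 243j + 72) + 9, so N³ ≡ 9 (mod 10).

(⟸) For the converse, argue contrapositively. If N ≢ 9 (mod 10), then N is congruent to one of 0, 1, 2, 3, 4, 5, 6, 7, 8 modulo 10, and these give N³ ≡ 0, 1, 8, 7, 4, 5, 6, 3, 2 respectively — never 9.

Equivalent; both directions hold.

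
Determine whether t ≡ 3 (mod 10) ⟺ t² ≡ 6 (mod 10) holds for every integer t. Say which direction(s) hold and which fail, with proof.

(→) This fails: take t = 3. Then 3 ≡ 3 (mod 10), but 3² = 9 ≡ 9 (mod 10), not 6.

(←) This fails: take t = 4. Then 4² = 16 ≡ 6 (mod 10), yet 4 ≡ 4 (mod 10), not 3.

Neither direction holds.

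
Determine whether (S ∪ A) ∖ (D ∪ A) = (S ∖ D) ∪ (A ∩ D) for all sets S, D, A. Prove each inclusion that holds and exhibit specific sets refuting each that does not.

(⊆) holds; (⊇) fails.

Reverse inclusion. This inclusion fails. Take S = {1}, D = ∅, A = {1}; then 1 ∈ (S ∖ D) ∪ (A ∩ D) but 1 ∉ (S ∪ A) ∖ (D ∪ A).

Forward inclusion. Let x ∈ (S ∪ A) ∖ (D ∪ A). Then x ∈ S and x ∉ D, A, from which x ∈ (S ∖ D) ∪ (A ∩ D).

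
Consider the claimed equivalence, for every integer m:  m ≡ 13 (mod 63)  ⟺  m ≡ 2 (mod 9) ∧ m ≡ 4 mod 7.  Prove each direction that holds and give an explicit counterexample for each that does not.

(→) This fails: m = 13 gives 13 ≡ 13 (mod 63) but 13 ≡ 4 (mod 9), so the conjunction on the right does not hold.

(←) This fails: m = 11 satisfies both congruences on the right (11 ≡ 2 mod 9 and 11 ≡ 4 mod 7) yet 11 ≡ 11 (mod 63), not 13.

Both directions fail.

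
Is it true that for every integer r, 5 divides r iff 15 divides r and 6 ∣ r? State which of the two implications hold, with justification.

Only the converse holds.

[⇒] This fails: take r = 5. Certainly 5 ∣ 5, but 15 ∤ 5.

[⇐] Suppose 15 ∣ r and 6 ∣ r. Any common multiple of 15 and 6 is a multiple of their lcm; here lcm(15, 6) = 15·6/gcd(15, 6) = 90/3 = 30, so 30 ∣ r. Since 5 ∣ 30, it follows that 5 ∣ r.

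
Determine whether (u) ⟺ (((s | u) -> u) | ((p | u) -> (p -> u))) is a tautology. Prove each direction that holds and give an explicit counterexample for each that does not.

Only the forward direction holds.

(⟹) Assume the antecedent. If s is true, the antecedent forces (s = T, u = T, p = F) or (s = T, u = T, p = T), and the consequent holds there. If s is false, the consequent reduces to true regardless of the other variables. Either way the consequent holds.

(⟸) This fails. Under s = F, u = F, p = F, the left side is false but the right side is true.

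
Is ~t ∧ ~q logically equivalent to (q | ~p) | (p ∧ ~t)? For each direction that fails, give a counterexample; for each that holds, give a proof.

[⇒] Assume the antecedent. If t is true, the antecedent cannot hold. If t is false, (q | ~p) | (p ∧ ~t) reduces to true regardless of the other variables. Either way (q | ~p) | (p ∧ ~t) holds.

[⇐] This fails. Under t = T, q = F, p = F, the left side is false but the right side is true.

Not equivalent: only (⇒) holds.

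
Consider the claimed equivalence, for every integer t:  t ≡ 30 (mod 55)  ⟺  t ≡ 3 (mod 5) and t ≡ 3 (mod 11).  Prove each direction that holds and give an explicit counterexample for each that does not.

(→) This fails: t = 30 gives 30 ≡ 30 (mod 55) but 30 ≡ 0 (mod 5), so the conjunction on the right does not hold.

(←) This fails: t = 3 satisfies both congruences on the right (3 ≡ 3 mod 5 and 3 ≡ 3 mod 11) yet 3 ≡ 3 (mod 55), not 30.

(⇒) fails and (⇐) fails.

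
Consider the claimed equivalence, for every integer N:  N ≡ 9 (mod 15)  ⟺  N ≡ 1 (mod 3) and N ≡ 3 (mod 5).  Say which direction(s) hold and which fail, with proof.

Neither implication holds.

(⇒) This fails: N = 9 gives 9 ≡ 9 (mod 15) but 9 ≡ 0 (mod 3), so the conjunction on the right does not hold.

(⇐) This fails: N = 13 satisfies both congruences on the right (13 ≡ 1 mod 3 and 13 ≡ 3 mod 5) yet 13 ≡ 13 (mod 15), not 9.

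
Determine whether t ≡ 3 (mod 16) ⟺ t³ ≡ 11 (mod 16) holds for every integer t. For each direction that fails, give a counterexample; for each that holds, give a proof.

Both implications hold.

(⟸) Suppose t³ ≡ 11 (mod 16). The only residue r in {0, …, 15} with r³ ≡ 11 (mod 16) is r = 3, so t ≡ 3 (mod 16).

(⟹) Suppose t ≡ 3 (mod 16). Write t = 16j + 3. Then (16j + 3)³ = 4096j³ + 2304j² + 432j + 27 = 16(256j³ + 144j² + 27j + 1) + 11, so t³ ≡ 11 (mod 16).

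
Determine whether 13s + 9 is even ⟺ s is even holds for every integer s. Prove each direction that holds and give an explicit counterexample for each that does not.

Both directions fail.

Forward direction. This fails: s = 3 gives 13s + 9 = 48, which is even, but 3 is odd, not even.

Converse. This also fails: s = 2 is even, but 13s + 9 = 35 is odd, not even.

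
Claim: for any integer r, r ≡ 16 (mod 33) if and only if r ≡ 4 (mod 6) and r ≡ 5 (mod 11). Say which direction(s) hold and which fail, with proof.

[⇒] This fails: r = 49 gives 49 ≡ 16 (mod 33) but 49 ≡ 1 (mod 6), so the conjunction on the right does not hold.

[⇐] Conversely, if r ≡ 4 (mod 6) and r ≡ 5 (mod 11), then by the Chinese remainder theorem r ≡ 16 (mod 66). Since 16 ≡ 16 (mod 33) and 33 ∣ 66, we get r ≡ 16 (mod 33).

Only the converse holds.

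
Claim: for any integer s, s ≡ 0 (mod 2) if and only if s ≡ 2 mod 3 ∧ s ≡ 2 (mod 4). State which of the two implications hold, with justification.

Only the reverse direction holds.

Converse. If s ≡ 2 (mod 3) and s ≡ 2 (mod 4), then by the Chinese remainder theorem s ≡ 2 (mod 12). Since 2 ≡ 0 (mod 2) and 2 ∣ 12, we get s ≡ 0 (mod 2).

Forward direction. This fails: s = 0 gives 0 ≡ 0 (mod 2) but 0 ≡ 0 (mod 3), so the conjunction on the right does not hold.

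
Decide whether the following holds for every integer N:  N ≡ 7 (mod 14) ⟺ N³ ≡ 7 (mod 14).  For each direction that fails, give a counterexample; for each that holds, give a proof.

(→) Suppose N ≡ 7 (mod 14). Write N = 14j + 7. Then (14j + 7)³ = 2744j³ + 4116j² + 2058j + 343 = 14(196j³ + 294j² + 147j + 24) + 7, so N³ ≡ 7 (mod 14).

(←) Conversely, suppose N³ ≡ 7 (mod 14). The only residue r in {0, …, 13} with r³ ≡ 7 (mod 14) is r = 7, so N ≡ 7 (mod 14).

Equivalent; both directions hold.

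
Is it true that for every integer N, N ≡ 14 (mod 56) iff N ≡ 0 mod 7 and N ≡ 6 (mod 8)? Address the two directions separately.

(⇐) If N ≡ 0 (mod 7) and N ≡ 6 (mod 8), then by the Chinese remainder theorem N ≡ 14 (mod 56). This is exactly N ≡ 14 (mod 56).

(⇒) Suppose N ≡ 14 (mod 56); write N = 56j + 14. Since 7 ∣ 56, reducing mod 7 gives N ≡ 14 ≡ 0 (mod 7); since 8 ∣ 56, reducing mod 8 gives N ≡ 14 ≡ 6 (mod 8).

Equivalent; both directions hold.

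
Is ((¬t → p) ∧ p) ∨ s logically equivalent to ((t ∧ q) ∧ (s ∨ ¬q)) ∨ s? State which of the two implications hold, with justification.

The forward direction fails; the converse holds.

Converse. Assume the antecedent. If s is true, ((¬t → p) ∧ p) ∨ s reduces to true regardless of the other variables. If s is false, the antecedent cannot hold. Either way ((¬t → p) ∧ p) ∨ s holds.

Forward direction. This fails. Under t = F, s = F, q = F, p = T, the left side is true but the right side is false.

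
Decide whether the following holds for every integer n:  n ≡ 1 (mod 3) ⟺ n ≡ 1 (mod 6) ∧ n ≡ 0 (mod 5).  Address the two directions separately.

Forward direction. This fails: n = 1 gives 1 ≡ 1 (mod 3) but 1 ≡ 1 (mod 5), so the conjunction on the right does not hold.

Converse. If n ≡ 1 (mod 6) and n ≡ 0 (mod 5), then by the Chinese remainder theorem n ≡ 25 (mod 30). Since 25 ≡ 1 (mod 3) and 3 ∣ 30, we get n ≡ 1 (mod 3).

Not equivalent: only (⇐) holds.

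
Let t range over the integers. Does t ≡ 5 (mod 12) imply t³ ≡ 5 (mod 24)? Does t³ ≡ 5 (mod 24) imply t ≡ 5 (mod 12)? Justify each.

(←) The residues r modulo 24 with r³ ≡ 5 (mod 24) are exactly {5}, and each is ≡ 5 (mod 12).

(→) This fails: take t = 17. Then 17 ≡ 5 (mod 12), but 17³ = 4913 ≡ 17 (mod 24), not 5.

Only the converse holds.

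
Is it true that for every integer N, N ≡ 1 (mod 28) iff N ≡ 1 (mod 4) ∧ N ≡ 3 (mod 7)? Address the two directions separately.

(→) This fails: N = 1 gives 1 ≡ 1 (mod 28) but 1 ≡ 1 (mod 7), so the conjunction on the right does not hold.

(←) This fails: N = 17 satisfies both congruences on the right (17 ≡ 1 mod 4 and 17 ≡ 3 mod 7) yet 17 ≡ 17 (mod 28), not 1.

Neither direction holds.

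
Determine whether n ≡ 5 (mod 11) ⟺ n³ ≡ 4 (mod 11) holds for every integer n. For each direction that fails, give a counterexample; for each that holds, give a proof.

(→) Suppose n ≡ 5 (mod 11). Write n = 11j + 5. Then (11j + 5)³ = 1331j³ + 1815j² + 825j + 125 = 11(121j³ + 165j² + 75j + 11) + 4, so n³ ≡ 4 (mod 11).

(←) Conversely, suppose n³ ≡ 4 (mod 11). The only residue r in {0, …, 10} with r³ ≡ 4 (mod 11) is r = 5, so n ≡ 5 (mod 11).

The biconditional holds.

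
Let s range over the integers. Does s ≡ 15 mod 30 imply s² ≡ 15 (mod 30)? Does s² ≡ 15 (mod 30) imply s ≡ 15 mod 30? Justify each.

(⇒) Suppose s ≡ 15 mod 30. Write s = 30j + 15. Then (30j + 15)² = 900j² + 900j + 225 = 30(30j² + 30j + 7) + 15, so s² ≡ 15 (mod 30).

(⇐) Conversely, suppose s² ≡ 15 (mod 30). The only residue r in {0, …, 29} with r² ≡ 15 (mod 30) is r = 15, so s ≡ 15 (mod 30).

Both directions hold.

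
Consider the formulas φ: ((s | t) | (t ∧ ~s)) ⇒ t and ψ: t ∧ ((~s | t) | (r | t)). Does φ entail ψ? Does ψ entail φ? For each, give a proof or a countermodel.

[⇒] This fails. Under s = F, t = F, r = F, the left side is true but the right side is false.

[⇐] Assume the antecedent. If s is true, the antecedent forces (s = T, t = T, r = F) or (s = T, t = T, r = T), and ((s | t) | (t ∧ ~s)) ⇒ t holds there. If s is false, ((s | t) | (t ∧ ~s)) ⇒ t reduces to true regardless of the other variables. Either way ((s | t) | (t ∧ ~s)) ⇒ t holds.

Only the reverse direction holds.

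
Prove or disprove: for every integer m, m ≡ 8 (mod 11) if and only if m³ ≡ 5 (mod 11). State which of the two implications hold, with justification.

(→) This fails: take m = 8. Then 8 ≡ 8 (mod 11), but 8³ = 512 ≡ 6 (mod 11), not 5.

(←) This fails: take m = 3. Then 3³ = 27 ≡ 5 (mod 11), yet 3 ≡ 3 (mod 11), not 8.

(⇒) fails and (⇐) fails.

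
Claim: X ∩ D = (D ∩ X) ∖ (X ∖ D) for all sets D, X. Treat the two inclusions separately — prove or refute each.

The two sets are equal.

(⟹) Let x ∈ X ∩ D. Then x ∈ D ∩ X, from which x ∈ (D ∩ X) ∖ (X ∖ D).

(⟸) Let x ∈ (D ∩ X) ∖ (X ∖ D). Then x ∈ D ∩ X, from which x ∈ X ∩ D.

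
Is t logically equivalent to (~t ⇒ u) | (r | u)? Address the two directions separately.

(→) Assume the antecedent. If r is true, (~t ⇒ u) | (r | u) reduces to true regardless of the other variables. If r is false, the antecedent forces (r = F, u = F, t = T) or (r = F, u = T, t = T), and (~t ⇒ u) | (r | u) holds there. Either way (~t ⇒ u) | (r | u) holds.

(←) This fails. Under r = T, u = F, t = F, the left side is false but the right side is true.

Only the forward implication holds.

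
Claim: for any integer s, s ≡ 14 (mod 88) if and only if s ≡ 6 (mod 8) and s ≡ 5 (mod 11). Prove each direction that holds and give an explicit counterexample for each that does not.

(⇒) This fails: s = 14 gives 14 ≡ 14 (mod 88) but 14 ≡ 3 (mod 11), so the conjunction on the right does not hold.

(⇐) This fails: s = 38 satisfies both congruences on the right (38 ≡ 6 mod 8 and 38 ≡ 5 mod 11) yet 38 ≡ 38 (mod 88), not 14.

Neither implication holds.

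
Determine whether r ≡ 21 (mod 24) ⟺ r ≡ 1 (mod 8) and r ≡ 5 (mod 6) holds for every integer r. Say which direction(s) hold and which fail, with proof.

(⇒) This fails: r = 21 gives 21 ≡ 21 (mod 24) but 21 ≡ 5 (mod 8), so the conjunction on the right does not hold.

(⇐) This fails: r = 17 satisfies both congruences on the right (17 ≡ 1 mod 8 and 17 ≡ 5 mod 6) yet 17 ≡ 17 (mod 24), not 21.

(⇒) fails and (⇐) fails.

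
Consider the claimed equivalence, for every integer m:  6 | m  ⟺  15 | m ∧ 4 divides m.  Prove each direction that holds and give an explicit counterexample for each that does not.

Only the reverse direction holds.

(⇒) This fails: take m = 6. Certainly 6 ∣ 6, but 15 ∤ 6.

(⇐) Suppose 15 ∣ m and 4 ∣ m. Any common multiple of 15 and 4 is a multiple of their lcm; here gcd(15, 4) = 1, so lcm(15, 4) = 15·4 = 60, so 60 ∣ m. Since 6 ∣ 60, it follows that 6 ∣ m.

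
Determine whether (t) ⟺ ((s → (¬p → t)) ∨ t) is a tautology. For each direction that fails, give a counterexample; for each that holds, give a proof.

Not equivalent: only (⇒) holds.

(⟹) Assume the antecedent. If s is true, the antecedent forces (s = T, t = T, p = F) or (s = T, t = T, p = T), and (s → (¬p → t)) ∨ t holds there. If s is false, (s → (¬p → t)) ∨ t reduces to true regardless of the other variables. Either way (s → (¬p → t)) ∨ t holds.

(⟸) This fails. Under s = F, t = F, p = F, the left side is false but the right side is true.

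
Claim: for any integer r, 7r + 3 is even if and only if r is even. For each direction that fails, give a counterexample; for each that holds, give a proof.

Both directions fail.

(→) This fails: r = 3 gives 7r + 3 = 24, which is even, but 3 is odd, not even.

(←) This also fails: r = 2 is even, but 7r + 3 = 17 is odd, not even.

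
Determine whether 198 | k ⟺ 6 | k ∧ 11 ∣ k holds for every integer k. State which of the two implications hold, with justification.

(⟹) If 198 ∣ k, write k = 198q. Since 198 = 33·6, k = 6·(33q), so 6 ∣ k; and since 198 = 18·11, k = 11·(18q), so 11 ∣ k.

(⟸) This fails: take k = 66. Both 6 ∣ 66 and 11 ∣ 66, yet 66 is not a multiple of 198 (since 66 = 0·198 + 66), so 198 ∤ 66.

(⇒) holds; (⇐) fails.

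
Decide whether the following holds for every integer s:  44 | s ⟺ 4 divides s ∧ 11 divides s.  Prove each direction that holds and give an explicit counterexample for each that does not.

Both directions hold.

[⇐] Suppose 4 ∣ s and 11 ∣ s. Any common multiple of 4 and 11 is a multiple of their lcm; here gcd(4, 11) = 1, so lcm(4, 11) = 4·11 = 44, so 44 ∣ s.

[⇒] If 44 ∣ s, write s = 44q. Since 44 = 11·4, s = 4·(11q), so 4 ∣ s; and since 44 = 4·11, s = 11·(4q), so 11 ∣ s.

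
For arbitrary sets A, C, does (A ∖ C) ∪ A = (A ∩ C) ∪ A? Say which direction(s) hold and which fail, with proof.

Both inclusions hold; the sets are equal.

Forward inclusion. Let x ∈ (A ∖ C) ∪ A. Then either x ∈ A and x ∉ C; or x ∈ A ∩ C. In each case x ∈ (A ∩ C) ∪ A, so (A ∖ C) ∪ A ⊆ (A ∩ C) ∪ A.

Reverse inclusion. Let x ∈ (A ∩ C) ∪ A. Then either x ∈ A and x ∉ C; or x ∈ A ∩ C. In each case x ∈ (A ∖ C) ∪ A, so (A ∩ C) ∪ A ⊆ (A ∖ C) ∪ A.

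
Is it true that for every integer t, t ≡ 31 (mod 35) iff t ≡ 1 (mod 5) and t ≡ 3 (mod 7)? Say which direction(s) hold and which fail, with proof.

(⇐) If t ≡ 1 (mod 5) and t ≡ 3 (mod 7), then by the Chinese remainder theorem t ≡ 31 (mod 35). This is exactly t ≡ 31 (mod 35).

(⇒) Suppose t ≡ 31 (mod 35); write t = 35j + 31. Since 5 ∣ 35, reducing mod 5 gives t ≡ 31 ≡ 1 (mod 5); since 7 ∣ 35, reducing mod 7 gives t ≡ 31 ≡ 3 (mod 7).

Equivalent; both directions hold.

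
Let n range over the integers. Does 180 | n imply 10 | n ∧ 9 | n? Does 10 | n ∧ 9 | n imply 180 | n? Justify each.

Only the forward implication holds.

[⇒] If 180 ∣ n, write n = 180q. Since 180 = 18·10, n = 10·(18q), so 10 ∣ n; and since 180 = 20·9, n = 9·(20q), so 9 ∣ n.

[⇐] This fails: take n = 90. Both 10 ∣ 90 and 9 ∣ 90, yet 90 is not a multiple of 180 (since 90 = 0·180 + 90), so 180 ∤ 90.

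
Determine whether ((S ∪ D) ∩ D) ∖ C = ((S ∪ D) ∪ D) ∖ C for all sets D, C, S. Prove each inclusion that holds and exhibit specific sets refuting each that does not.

The sets are not equal: only the forward inclusion holds.

(⊆) Let x ∈ ((S ∪ D) ∩ D) ∖ C. Then either x ∈ D and x ∉ C, S; or x ∈ D ∩ S and x ∉ C. In each case x ∈ ((S ∪ D) ∪ D) ∖ C, so ((S ∪ D) ∩ D) ∖ C ⊆ ((S ∪ D) ∪ D) ∖ C.

(⊇) This inclusion fails. Take D = ∅, C = ∅, S = {1}; then 1 ∈ ((S ∪ D) ∪ D) ∖ C but 1 ∉ ((S ∪ D) ∩ D) ∖ C.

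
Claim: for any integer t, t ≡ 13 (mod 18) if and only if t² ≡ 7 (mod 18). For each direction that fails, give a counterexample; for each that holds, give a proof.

Only the forward direction holds.

(⇐) This fails: take t = 5. Then 5² = 25 ≡ 7 (mod 18), yet 5 ≡ 5 (mod 18), not 13.

(⇒) Suppose t ≡ 13 (mod 18). Write t = 18j + 13. Then (18j + 13)² = 324j² + 468j + 169 = 18(18j² + 26j + 9) + 7, so t² ≡ 7 (mod 18).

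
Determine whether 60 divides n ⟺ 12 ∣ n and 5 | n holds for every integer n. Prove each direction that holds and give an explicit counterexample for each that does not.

Both directions hold; the statement is true.

[⇒] If 60 ∣ n, write n = 60q. Since 60 = 5·12, n = 12·(5q), so 12 ∣ n; and since 60 = 12·5, n = 5·(12q), so 5 ∣ n.

[⇐] Suppose 12 ∣ n and 5 ∣ n. Any common multiple of 12 and 5 is a multiple of their lcm; here gcd(12, 5) = 1, so lcm(12, 5) = 12·5 = 60, so 60 ∣ n.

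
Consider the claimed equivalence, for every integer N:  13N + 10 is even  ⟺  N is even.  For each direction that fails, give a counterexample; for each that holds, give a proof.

(⇒) Suppose 13N + 10 is even. Since 13 is odd, 13N and N have the same parity, so 13N + 10 ≡ N + 10 (mod 2). As 10 is even, 13N + 10 is even exactly when N is even. Thus N is even.

(⇐) Conversely, suppose N is even; write N = 2j. Then 13N + 10 = 13·(2j) + 10 = 2·13j + 10, which is even.

Both directions hold; the statement is true.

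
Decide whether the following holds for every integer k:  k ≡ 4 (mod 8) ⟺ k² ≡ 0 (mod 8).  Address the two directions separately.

The forward direction holds; the converse fails.

[⇒] Suppose k ≡ 4 (mod 8). Write k = 8j + 4. Then (8j + 4)² = 64j² + 64j + 16 = 8(8j² + 8j + 2) + 0, so k² ≡ 0 (mod 8).

[⇐] This fails: take k = 0. Then 0² = 0 ≡ 0 (mod 8), yet 0 ≡ 0 (mod 8), not 4.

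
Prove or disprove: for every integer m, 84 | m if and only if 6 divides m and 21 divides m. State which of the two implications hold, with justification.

Only the forward implication holds.

[⇒] If 84 ∣ m, write m = 84q. Since 84 = 14·6, m = 6·(14q), so 6 ∣ m; and since 84 = 4·21, m = 21·(4q), so 21 ∣ m.

[⇐] This fails: take m = 42. Both 6 ∣ 42 and 21 ∣ 42, yet 42 is not a multiple of 84 (since 42 = 0·84 + 42), so 84 ∤ 42.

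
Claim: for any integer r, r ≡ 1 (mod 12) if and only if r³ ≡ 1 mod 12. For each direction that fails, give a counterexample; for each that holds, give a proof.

(⇒) Suppose r ≡ 1 (mod 12). Write r = 12j + 1. Then (12j + 1)³ = 1728j³ + 432j² + 36j + 1 = 12(144j³ + 36j² + 3j) + 1, so r³ ≡ 1 (mod 12).

(⇐) Conversely, suppose r³ ≡ 1 (mod 12). The only residue r in {0, …, 11} with r³ ≡ 1 (mod 12) is r = 1, so r ≡ 1 (mod 12).

Both directions hold.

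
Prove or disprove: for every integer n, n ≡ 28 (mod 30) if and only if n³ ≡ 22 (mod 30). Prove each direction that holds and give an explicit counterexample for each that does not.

(→) Suppose n ≡ 28 (mod 30). Write n = 30j + 28. Then (30j + 28)³ = 27000j³ + 75600j² + 70560j + 21952 = 30(900j³ + 2520j² + 2352j + 731) + 22, so n³ ≡ 22 (mod 30).

(←) Conversely, suppose n³ ≡ 22 (mod 30). The only residue r in {0, …, 29} with r³ ≡ 22 (mod 30) is r = 28, so n ≡ 28 (mod 30).

Both directions hold; the statement is true.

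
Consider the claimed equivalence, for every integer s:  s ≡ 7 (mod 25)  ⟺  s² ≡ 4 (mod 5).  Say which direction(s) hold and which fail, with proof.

(→) Suppose s ≡ 7 (mod 25). Then s² ≡ 7² = 49 (mod 25), and since 5 ∣ 25, also s² ≡ 4 (mod 5).

(←) This fails: take s = 2. Then 2² = 4 ≡ 4 (mod 5), yet 2 ≡ 2 (mod 25), not 7.

Only the forward implication holds.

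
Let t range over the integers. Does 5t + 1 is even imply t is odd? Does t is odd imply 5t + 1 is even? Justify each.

The biconditional holds.

(⟹) Suppose 5t + 1 is even. Since 5 is odd, 5t and t have the same parity, so 5t + 1 ≡ t + 1 (mod 2). As 1 is odd, 5t + 1 is even exactly when t is odd. Thus t is odd.

(⟸) Conversely, suppose t is odd; write t = 2j + 1. Then 5t + 1 = 5·(2j + 1) + 1 = 2·5j + 6, which is even.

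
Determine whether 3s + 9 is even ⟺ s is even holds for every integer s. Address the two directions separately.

(⟹) This fails: s = 7 gives 3s + 9 = 30, which is even, but 7 is odd, not even.

(⟸) This also fails: s = 0 is even, but 3s + 9 = 9 is odd, not even.

(⇒) fails and (⇐) fails.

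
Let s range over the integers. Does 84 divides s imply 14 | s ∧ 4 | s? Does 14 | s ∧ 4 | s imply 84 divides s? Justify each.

Not equivalent: only (⇒) holds.

(⇒) If 84 ∣ s, write s = 84q. Since 84 = 6·14, s = 14·(6q), so 14 ∣ s; and since 84 = 21·4, s = 4·(21q), so 4 ∣ s.

(⇐) This fails: take s = 28. Both 14 ∣ 28 and 4 ∣ 28, yet 28 is not a multiple of 84 (since 28 = 0·84 + 28), so 84 ∤ 28.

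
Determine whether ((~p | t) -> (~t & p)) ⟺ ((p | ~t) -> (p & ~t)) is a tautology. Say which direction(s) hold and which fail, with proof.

(⇒) Assume the antecedent. If p is true, the antecedent forces (p = T, t = F), and (p | ~t) -> (p & ~t) holds there. If p is false, the antecedent cannot hold. Either way (p | ~t) -> (p & ~t) holds.

(⇐) This fails. Under p = F, t = T, the left side is false but the right side is true.

Only the forward direction holds.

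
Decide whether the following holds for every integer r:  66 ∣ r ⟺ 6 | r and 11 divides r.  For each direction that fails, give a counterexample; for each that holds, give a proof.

(⟹) If 66 ∣ r, write r = 66q. Since 66 = 11·6, r = 6·(11q), so 6 ∣ r; and since 66 = 6·11, r = 11·(6q), so 11 ∣ r.

(⟸) Suppose 6 ∣ r and 11 ∣ r. Any common multiple of 6 and 11 is a multiple of their lcm; here gcd(6, 11) = 1, so lcm(6, 11) = 6·11 = 66, so 66 ∣ r.

Equivalent; both directions hold.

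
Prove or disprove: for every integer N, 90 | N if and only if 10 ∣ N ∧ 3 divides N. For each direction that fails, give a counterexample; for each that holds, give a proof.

Forward direction. If 90 ∣ N, write N = 90q. Since 90 = 9·10, N = 10·(9q), so 10 ∣ N; and since 90 = 30·3, N = 3·(30q), so 3 ∣ N.

Converse. This fails: take N = 30. Both 10 ∣ 30 and 3 ∣ 30, yet 30 is not a multiple of 90 (since 30 = 0·90 + 30), so 90 ∤ 30.

Only the forward direction holds.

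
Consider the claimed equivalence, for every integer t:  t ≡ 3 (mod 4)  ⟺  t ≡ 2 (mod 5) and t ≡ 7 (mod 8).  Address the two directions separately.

(⇒) fails; (⇐) holds.

(⟹) This fails: t = 3 gives 3 ≡ 3 (mod 4) but 3 ≡ 3 (mod 5), so the conjunction on the right does not hold.

(⟸) Conversely, if t ≡ 2 (mod 5) and t ≡ 7 (mod 8), then by the Chinese remainder theorem t ≡ 7 (mod 40). Since 7 ≡ 3 (mod 4) and 4 ∣ 40, we get t ≡ 3 (mod 4).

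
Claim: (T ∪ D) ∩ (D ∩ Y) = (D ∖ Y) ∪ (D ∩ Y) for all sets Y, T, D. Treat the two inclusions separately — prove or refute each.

Forward inclusion. Let x ∈ (T ∪ D) ∩ (D ∩ Y). Then either x ∈ Y ∩ D and x ∉ T; or x ∈ Y ∩ T ∩ D. In each case x ∈ (D ∖ Y) ∪ (D ∩ Y), so (T ∪ D) ∩ (D ∩ Y) ⊆ (D ∖ Y) ∪ (D ∩ Y).

Reverse inclusion. This inclusion fails. Take Y = ∅, T = ∅, D = {1}; then 1 ∈ (D ∖ Y) ∪ (D ∩ Y) but 1 ∉ (T ∪ D) ∩ (D ∩ Y).

The sets are not equal: only the forward inclusion holds.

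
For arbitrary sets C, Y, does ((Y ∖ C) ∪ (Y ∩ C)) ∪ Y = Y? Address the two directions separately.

(⊆) Let x ∈ ((Y ∖ C) ∪ (Y ∩ C)) ∪ Y. Then either x ∈ Y and x ∉ C; or x ∈ C ∩ Y. In each case x ∈ Y, so ((Y ∖ C) ∪ (Y ∩ C)) ∪ Y ⊆ Y.

(⊇) Let x ∈ Y. Then either x ∈ Y and x ∉ C; or x ∈ C ∩ Y. In each case x ∈ ((Y ∖ C) ∪ (Y ∩ C)) ∪ Y, so Y ⊆ ((Y ∖ C) ∪ (Y ∩ C)) ∪ Y.

Both inclusions hold; the sets are equal.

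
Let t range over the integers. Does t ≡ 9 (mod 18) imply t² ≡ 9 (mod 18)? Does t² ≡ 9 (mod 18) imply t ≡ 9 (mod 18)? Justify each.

(⇒) holds; (⇐) fails.

(⇒) Suppose t ≡ 9 (mod 18). Write t = 18j + 9. Then (18j + 9)² = 324j² + 324j + 81 = 18(18j² + 18j + 4) + 9, so t² ≡ 9 (mod 18).

(⇐) This fails: take t = 3. Then 3² = 9 ≡ 9 (mod 18), yet 3 ≡ 3 (mod 18), not 9.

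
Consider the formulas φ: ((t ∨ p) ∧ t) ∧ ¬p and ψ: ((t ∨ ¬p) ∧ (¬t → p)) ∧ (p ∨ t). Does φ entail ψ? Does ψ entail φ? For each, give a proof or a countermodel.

The forward direction holds; the converse fails.

(→) Assume the antecedent. If p is true, the antecedent cannot hold. If p is false, the antecedent forces (p = F, t = T), and the consequent holds there. Either way the consequent holds.

(←) This fails. Under p = T, t = T, the left side is false but the right side is true.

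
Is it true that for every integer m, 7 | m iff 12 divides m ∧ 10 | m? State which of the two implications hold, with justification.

Neither implication holds.

(→) This fails: take m = 7. Certainly 7 ∣ 7, but 12 ∤ 7.

(←) This fails: take m = 60. Both 12 ∣ 60 and 10 ∣ 60, yet 60 is not a multiple of 7 (since 60 = 8·7 + 4), so 7 ∤ 60.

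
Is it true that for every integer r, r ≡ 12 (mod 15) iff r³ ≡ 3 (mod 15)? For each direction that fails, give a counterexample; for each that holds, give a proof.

[⇒] Suppose r ≡ 12 (mod 15). Write r = 15j + 12. Then (15j + 12)³ = 3375j³ + 8100j² + 6480j + 1728 = 15(225j³ + 540j² + 432j + 115) + 3, so r³ ≡ 3 (mod 15).

[⇐] Conversely, suppose r³ ≡ 3 (mod 15). The only residue r in {0, …, 14} with r³ ≡ 3 (mod 15) is r = 12, so r ≡ 12 (mod 15).

Both directions hold; the statement is true.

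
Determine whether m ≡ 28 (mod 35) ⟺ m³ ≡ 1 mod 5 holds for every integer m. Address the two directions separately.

[⇒] This fails: take m = 28. Then 28 ≡ 28 (mod 35), but 28³ = 21952 ≡ 2 (mod 5), not 1.

[⇐] This fails: take m = 1. Then 1³ = 1 ≡ 1 (mod 5), yet 1 ≡ 1 (mod 35), not 28.

Neither direction holds.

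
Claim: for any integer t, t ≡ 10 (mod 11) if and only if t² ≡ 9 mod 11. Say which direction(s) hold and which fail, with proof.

(→) This fails: take t = 10. Then 10 ≡ 10 (mod 11), but 10² = 100 ≡ 1 (mod 11), not 9.

(←) This fails: take t = 3. Then 3² = 9 ≡ 9 (mod 11), yet 3 ≡ 3 (mod 11), not 10.

Both directions fail.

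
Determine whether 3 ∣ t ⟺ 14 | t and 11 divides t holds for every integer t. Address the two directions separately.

[⇒] This fails: take t = 3. Certainly 3 ∣ 3, but 14 ∤ 3.

[⇐] This fails: take t = 154. Both 14 ∣ 154 and 11 ∣ 154, yet 154 is not a multiple of 3 (since 154 = 51·3 + 1), so 3 ∤ 154.

Both directions fail.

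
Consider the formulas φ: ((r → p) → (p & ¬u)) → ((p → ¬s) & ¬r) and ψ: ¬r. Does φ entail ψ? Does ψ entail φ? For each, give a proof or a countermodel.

(⇒) This fails. Under r = T, p = T, u = T, s = F, the left side is true but the right side is false.

(⇐) This fails. Under r = F, p = T, u = F, s = T, the left side is false but the right side is true.

Neither direction holds.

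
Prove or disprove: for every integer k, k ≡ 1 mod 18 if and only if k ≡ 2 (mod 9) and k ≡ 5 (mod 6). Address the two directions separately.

(⇒) fails and (⇐) fails.

(⟹) This fails: k = 1 gives 1 ≡ 1 (mod 18) but 1 ≡ 1 (mod 9), so the conjunction on the right does not hold.

(⟸) This fails: k = 11 satisfies both congruences on the right (11 ≡ 2 mod 9 and 11 ≡ 5 mod 6) yet 11 ≡ 11 (mod 18), not 1.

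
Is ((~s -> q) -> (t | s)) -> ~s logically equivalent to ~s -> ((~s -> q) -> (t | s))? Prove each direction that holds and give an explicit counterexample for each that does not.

Forward direction. This fails. Under t = F, s = F, q = T, the left side is true but the right side is false.

Converse. This fails. Under t = F, s = T, q = F, the left side is false but the right side is true.

Both directions fail.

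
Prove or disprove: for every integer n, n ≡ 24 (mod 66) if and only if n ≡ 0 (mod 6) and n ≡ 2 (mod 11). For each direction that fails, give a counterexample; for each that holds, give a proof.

[⇐] If n ≡ 0 (mod 6) and n ≡ 2 (mod 11), then by the Chinese remainder theorem n ≡ 24 (mod 66). This is exactly n ≡ 24 (mod 66).

[⇒] Suppose n ≡ 24 (mod 66); write n = 66j + 24. Since 6 ∣ 66, reducing mod 6 gives n ≡ 24 ≡ 0 (mod 6); since 11 ∣ 66, reducing mod 11 gives n ≡ 24 ≡ 2 (mod 11).

Both directions hold.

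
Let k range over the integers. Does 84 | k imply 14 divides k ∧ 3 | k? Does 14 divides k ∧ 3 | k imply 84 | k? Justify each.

[⇒] If 84 ∣ k, write k = 84q. Since 84 = 6·14, k = 14·(6q), so 14 ∣ k; and since 84 = 28·3, k = 3·(28q), so 3 ∣ k.

[⇐] This fails: take k = 42. Both 14 ∣ 42 and 3 ∣ 42, yet 42 is not a multiple of 84 (since 42 = 0·84 + 42), so 84 ∤ 42.

The forward direction holds; the converse fails.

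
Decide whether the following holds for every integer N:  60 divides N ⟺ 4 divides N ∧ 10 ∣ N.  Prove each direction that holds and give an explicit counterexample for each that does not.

Only the forward implication holds.

[⇒] If 60 ∣ N, write N = 60q. Since 60 = 15·4, N = 4·(15q), so 4 ∣ N; and since 60 = 6·10, N = 10·(6q), so 10 ∣ N.

[⇐] This fails: take N = 20. Both 4 ∣ 20 and 10 ∣ 20, yet 20 is not a multiple of 60 (since 20 = 0·60 + 20), so 60 ∤ 20.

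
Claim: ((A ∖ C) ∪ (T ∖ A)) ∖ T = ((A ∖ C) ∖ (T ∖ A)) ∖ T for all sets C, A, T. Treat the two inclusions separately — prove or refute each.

Both inclusions hold; the sets are equal.

(⊆) Let x ∈ ((A ∖ C) ∪ (T ∖ A)) ∖ T. Then x ∈ A and x ∉ C, T, from which x ∈ ((A ∖ C) ∖ (T ∖ A)) ∖ T.

(⊇) Let x ∈ ((A ∖ C) ∖ (T ∖ A)) ∖ T. Then x ∈ A and x ∉ C, T, from which x ∈ ((A ∖ C) ∪ (T ∖ A)) ∖ T.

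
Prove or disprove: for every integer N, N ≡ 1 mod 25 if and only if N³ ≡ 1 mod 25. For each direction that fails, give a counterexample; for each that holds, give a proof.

The biconditional holds.

(⇒) Suppose N ≡ 1 mod 25. Write N = 25j + 1. Then (25j + 1)³ = 15625j³ + 1875j² + 75j + 1 = 25(625j³ + 75j² + 3j) + 1, so N³ ≡ 1 (mod 25).

(⇐) Conversely, suppose N³ ≡ 1 (mod 25). The only residue r in {0, …, 24} with r³ ≡ 1 (mod 25) is r = 1, so N ≡ 1 (mod 25).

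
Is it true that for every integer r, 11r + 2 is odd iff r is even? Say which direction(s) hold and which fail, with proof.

Neither implication holds.

(⟹) This fails: r = 5 gives 11r + 2 = 57, which is odd, but 5 is odd, not even.

(⟸) This also fails: r = 0 is even, but 11r + 2 = 2 is even, not odd.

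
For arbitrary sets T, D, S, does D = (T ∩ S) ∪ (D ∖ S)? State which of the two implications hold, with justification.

Neither inclusion holds.

Forward inclusion. This inclusion fails. Take T = ∅, D = {1}, S = {1}; then 1 ∈ D but 1 ∉ (T ∩ S) ∪ (D ∖ S).

Reverse inclusion. This inclusion fails. Take T = {1}, D = ∅, S = {1}; then 1 ∈ (T ∩ S) ∪ (D ∖ S) but 1 ∉ D.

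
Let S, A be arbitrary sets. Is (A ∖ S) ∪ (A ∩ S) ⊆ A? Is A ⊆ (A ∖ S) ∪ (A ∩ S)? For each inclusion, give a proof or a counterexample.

Forward inclusion. Let x ∈ (A ∖ S) ∪ (A ∩ S). Then either x ∈ A and x ∉ S; or x ∈ S ∩ A. In each case x ∈ A, so (A ∖ S) ∪ (A ∩ S) ⊆ A.

Reverse inclusion. Let x ∈ A. Then either x ∈ A and x ∉ S; or x ∈ S ∩ A. In each case x ∈ (A ∖ S) ∪ (A ∩ S), so A ⊆ (A ∖ S) ∪ (A ∩ S).

Both inclusions hold.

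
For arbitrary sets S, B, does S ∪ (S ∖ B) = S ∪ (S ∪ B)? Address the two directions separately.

The sets are not equal: only the forward inclusion holds.

(⟹) Let x ∈ S ∪ (S ∖ B). Then either x ∈ S and x ∉ B; or x ∈ S ∩ B. In each case x ∈ S ∪ (S ∪ B), so S ∪ (S ∖ B) ⊆ S ∪ (S ∪ B).

(⟸) This inclusion fails. Take S = ∅, B = {1}; then 1 ∈ S ∪ (S ∪ B) but 1 ∉ S ∪ (S ∖ B).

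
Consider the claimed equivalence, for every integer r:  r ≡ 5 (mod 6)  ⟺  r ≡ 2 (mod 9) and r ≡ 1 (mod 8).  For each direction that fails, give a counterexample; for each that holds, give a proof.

Not equivalent: only (⇐) holds.

(⟹) This fails: r = 35 gives 35 ≡ 5 (mod 6) but 35 ≡ 8 (mod 9), so the conjunction on the right does not hold.

(⟸) Conversely, if r ≡ 2 (mod 9) and r ≡ 1 (mod 8), then by the Chinese remainder theorem r ≡ 65 (mod 72). Since 65 ≡ 5 (mod 6) and 6 ∣ 72, we get r ≡ 5 (mod 6).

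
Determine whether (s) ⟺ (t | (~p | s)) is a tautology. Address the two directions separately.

Forward direction. Assume the antecedent. If p is true, the antecedent forces (p = T, s = T, t = F) or (p = T, s = T, t = T), and t | (~p | s) holds there. If p is false, t | (~p | s) reduces to true regardless of the other variables. Either way t | (~p | s) holds.

Converse. This fails. Under p = F, s = F, t = F, the left side is false but the right side is true.

The forward direction holds; the converse fails.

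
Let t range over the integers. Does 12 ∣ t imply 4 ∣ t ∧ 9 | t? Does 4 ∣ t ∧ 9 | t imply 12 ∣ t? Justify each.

Not equivalent: only (⇐) holds.

(→) This fails: take t = 12. Certainly 12 ∣ 12, but 9 ∤ 12.

(←) Suppose 4 ∣ t and 9 ∣ t. Any common multiple of 4 and 9 is a multiple of their lcm; here gcd(4, 9) = 1, so lcm(4, 9) = 4·9 = 36, so 36 ∣ t. Since 12 ∣ 36, it follows that 12 ∣ t.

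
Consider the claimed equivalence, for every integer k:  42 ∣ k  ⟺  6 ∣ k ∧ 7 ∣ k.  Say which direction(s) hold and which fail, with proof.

Both directions hold; the statement is true.

(⟹) If 42 ∣ k, write k = 42q. Since 42 = 7·6, k = 6·(7q), so 6 ∣ k; and since 42 = 6·7, k = 7·(6q), so 7 ∣ k.

(⟸) Suppose 6 ∣ k and 7 ∣ k. Any common multiple of 6 and 7 is a multiple of their lcm; here gcd(6, 7) = 1, so lcm(6, 7) = 6·7 = 42, so 42 ∣ k.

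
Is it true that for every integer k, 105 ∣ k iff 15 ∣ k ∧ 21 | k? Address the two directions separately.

Converse. Suppose 15 ∣ k and 21 ∣ k. Any common multiple of 15 and 21 is a multiple of their lcm; here lcm(15, 21) = 15·21/gcd(15, 21) = 315/3 = 105, so 105 ∣ k.

Forward direction. If 105 ∣ k, write k = 105q. Since 105 = 7·15, k = 15·(7q), so 15 ∣ k; and since 105 = 5·21, k = 21·(5q), so 21 ∣ k.

Both implications hold.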